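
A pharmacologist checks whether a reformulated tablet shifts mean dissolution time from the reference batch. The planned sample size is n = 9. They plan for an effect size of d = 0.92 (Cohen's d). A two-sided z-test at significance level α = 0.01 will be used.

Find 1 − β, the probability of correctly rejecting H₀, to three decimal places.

Noncentrality parameter: δ = d·√n = 0.92 × √9 = 2.7600
Two-sided α = 0.01 → critical value z_{0.005} = 2.576.
Power = Φ(δ − 2.576) + Φ(−δ − 2.576) = Φ(0.184) + Φ(-5.336) = 0.5731 + 0.0000 = 0.5731.

Power ≈ 0.573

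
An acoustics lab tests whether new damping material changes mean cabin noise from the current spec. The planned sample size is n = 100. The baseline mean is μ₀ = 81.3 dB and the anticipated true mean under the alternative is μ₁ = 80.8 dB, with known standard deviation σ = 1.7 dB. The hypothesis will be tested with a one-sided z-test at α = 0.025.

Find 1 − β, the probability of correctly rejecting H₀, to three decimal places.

Standardized effect: d = |μ₁ − μ₀| / σ = |80.8 − 81.3| / 1.7 = 0.2941
Noncentrality parameter: δ = d·√n = 0.2941 × √100 = 2.9412
Critical value for a one-sided test at α = 0.025: z_α = 1.960.
Power = Φ(δ − 1.960) = Φ(0.981) = 0.8368.

Power ≈ 0.837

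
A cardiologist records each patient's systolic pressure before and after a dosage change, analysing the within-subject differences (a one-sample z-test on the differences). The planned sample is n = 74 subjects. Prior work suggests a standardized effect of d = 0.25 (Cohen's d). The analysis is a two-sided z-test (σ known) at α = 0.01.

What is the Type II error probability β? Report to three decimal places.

Noncentrality parameter: δ = d·√n = 0.25 × √74 = 2.1506
Critical value for a two-sided test at α = 0.01: z_{α/2} = 2.576.
Power = Φ(δ − 2.576) + Φ(−δ − 2.576) = Φ(-0.425) + Φ(-4.726) = 0.3353 + 0.0000 = 0.3353.
Type II error: β = 1 − power = 1 − 0.3353 = 0.6647.

β ≈ 0.665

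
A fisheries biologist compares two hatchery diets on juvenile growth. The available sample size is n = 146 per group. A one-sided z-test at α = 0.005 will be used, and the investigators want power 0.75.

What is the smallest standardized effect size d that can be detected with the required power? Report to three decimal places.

Required noncentrality: δ = z_{0.005} + z_{0.25} = 2.576 + 0.674 = 3.250.
δ = d·√(n/2) ⇒ d = δ/√(n/2) = 3.250/√(146/2) = 0.3804.

d ≈ 0.380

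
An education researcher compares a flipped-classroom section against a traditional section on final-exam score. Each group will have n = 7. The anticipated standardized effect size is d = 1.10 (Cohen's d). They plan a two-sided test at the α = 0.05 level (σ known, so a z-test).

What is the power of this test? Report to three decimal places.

Noncentrality parameter: δ = d·√(n/2) = 1.10 × √(7/2) = 2.0579
Critical value for a two-sided test at α = 0.05: z_{α/2} = 1.960.
Power = Φ(δ − 1.960) + Φ(−δ − 1.960) = Φ(0.098) + Φ(-4.018) = 0.5390 + 0.0000 = 0.5390.

Power ≈ 0.539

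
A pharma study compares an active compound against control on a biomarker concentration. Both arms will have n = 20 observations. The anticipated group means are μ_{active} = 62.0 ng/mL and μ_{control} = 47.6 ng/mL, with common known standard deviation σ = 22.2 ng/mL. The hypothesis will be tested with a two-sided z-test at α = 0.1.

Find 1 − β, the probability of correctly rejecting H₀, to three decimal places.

Power ≈ 0.658

Standardized effect: d = |μ_{active} − μ_{control}| / σ = |62.0 − 47.6| / 22.2 = 0.6486
Noncentrality parameter: λ = d·√(n/2) = 0.6486 × √(20/2) = 2.0512
Two-sided α = 0.1 → critical value z_{0.05} = 1.645.
Power = Φ(λ − 1.645) + Φ(−λ − 1.645) = Φ(0.406) + Φ(-3.696) = 0.6578 + 0.0001 = 0.6579.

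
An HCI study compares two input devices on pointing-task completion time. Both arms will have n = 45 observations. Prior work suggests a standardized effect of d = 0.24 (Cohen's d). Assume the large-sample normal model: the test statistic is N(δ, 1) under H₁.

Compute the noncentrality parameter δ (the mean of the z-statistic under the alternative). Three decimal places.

The noncentrality parameter scales effect size by the design's sample-size factor: δ = d·√(n/2) = 0.24 × √(45/2) = 1.1384

δ ≈ 1.138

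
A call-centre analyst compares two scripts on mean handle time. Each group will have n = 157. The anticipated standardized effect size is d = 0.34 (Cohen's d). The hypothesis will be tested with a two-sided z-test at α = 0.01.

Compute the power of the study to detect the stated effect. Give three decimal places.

Power ≈ 0.669

Noncentrality parameter: δ = d·√(n/2) = 0.34 × √(157/2) = 3.0124
Two-sided α = 0.01 → critical value z_{0.005} = 2.576.
Power = Φ(δ − 2.576) + Φ(−δ − 2.576) = Φ(0.437) + Φ(-5.588) = 0.6688 + 0.0000 = 0.6688.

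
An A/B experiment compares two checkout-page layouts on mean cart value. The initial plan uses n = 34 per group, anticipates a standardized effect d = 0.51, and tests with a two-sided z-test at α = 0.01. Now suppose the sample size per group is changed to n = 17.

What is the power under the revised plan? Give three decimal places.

With n = 17 per group: δ = d·√(n/2) = 0.51 × √(17/2) = 1.4869. Critical value z_{0.005} = 2.576.
Revised power = Φ(δ − 2.576) + Φ(−δ − 2.576) = Φ(-1.089) + Φ(-4.063) = 0.1381 + 0.0000 = 0.1381.

Power ≈ 0.138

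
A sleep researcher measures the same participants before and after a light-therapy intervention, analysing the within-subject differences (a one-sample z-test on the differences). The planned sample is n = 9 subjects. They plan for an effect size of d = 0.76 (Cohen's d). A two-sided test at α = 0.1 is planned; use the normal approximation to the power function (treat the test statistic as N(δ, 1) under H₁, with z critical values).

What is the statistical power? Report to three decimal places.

Power ≈ 0.737

Noncentrality parameter: δ = d·√n = 0.76 × √9 = 2.2800
Two-sided α = 0.1 → critical value z_{0.05} = 1.645.
Power = Φ(δ − 1.645) + Φ(−δ − 1.645) = Φ(0.635) + Φ(-3.925) = 0.7373 + 0.0000 = 0.7374.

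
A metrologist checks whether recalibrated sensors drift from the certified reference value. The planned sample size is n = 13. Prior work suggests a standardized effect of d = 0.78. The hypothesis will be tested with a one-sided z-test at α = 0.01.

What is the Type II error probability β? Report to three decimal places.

Noncentrality parameter: δ = d·√n = 0.78 × √13 = 2.8123
Critical value for a one-sided test at α = 0.01: z_α = 2.326.
Power = Φ(δ − 2.326) = Φ(0.486) = 0.6865.
Type II error: β = 1 − power = 1 − 0.6865 = 0.3135.

β ≈ 0.313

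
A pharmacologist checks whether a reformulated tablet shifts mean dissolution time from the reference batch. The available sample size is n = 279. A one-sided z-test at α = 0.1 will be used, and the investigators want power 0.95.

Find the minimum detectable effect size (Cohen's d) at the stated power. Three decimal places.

d ≈ 0.175

Required noncentrality: δ = z_{0.1} + z_{0.05} = 1.282 + 1.645 = 2.926.
δ = d·√n ⇒ d = δ/√n = 2.926/√279 = 0.1752.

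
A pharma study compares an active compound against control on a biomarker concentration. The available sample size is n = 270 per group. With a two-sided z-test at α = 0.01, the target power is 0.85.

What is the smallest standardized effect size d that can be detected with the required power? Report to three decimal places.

d ≈ 0.311

Required noncentrality: δ = z_{0.005} + z_{0.15} = 2.576 + 1.036 = 3.612.
(The second rejection-region term Φ(−δ − z_{α/2}) is negligible and dropped.)
δ = d·√(n/2) ⇒ d = δ/√(n/2) = 3.612/√(270/2) = 0.3109.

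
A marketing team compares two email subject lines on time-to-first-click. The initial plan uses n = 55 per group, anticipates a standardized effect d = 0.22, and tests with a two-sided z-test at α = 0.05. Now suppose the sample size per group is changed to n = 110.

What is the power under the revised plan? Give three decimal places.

With n = 110 per group: δ = d·√(n/2) = 0.22 × √(110/2) = 1.6316. Critical value z_{0.025} = 1.960.
Revised power = Φ(δ − 1.960) + Φ(−δ − 1.960) = Φ(-0.328) + Φ(-3.592) = 0.3713 + 0.0002 = 0.3715.

Power ≈ 0.371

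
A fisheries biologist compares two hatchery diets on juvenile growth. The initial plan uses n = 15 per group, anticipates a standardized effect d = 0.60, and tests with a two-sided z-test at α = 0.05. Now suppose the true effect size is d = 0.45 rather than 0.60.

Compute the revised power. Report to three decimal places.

With d = 0.45: δ = d·√(n/2) = 0.45 × √(15/2) = 1.2324. Critical value z_{0.025} = 1.960.
Revised power = Φ(δ − 1.960) + Φ(−δ − 1.960) = Φ(-0.728) + Φ(-3.192) = 0.2334 + 0.0007 = 0.2341.

Power ≈ 0.234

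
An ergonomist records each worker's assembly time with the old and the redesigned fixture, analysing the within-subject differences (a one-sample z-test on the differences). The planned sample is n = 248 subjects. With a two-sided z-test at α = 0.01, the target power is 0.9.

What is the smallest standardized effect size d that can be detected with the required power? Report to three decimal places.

d ≈ 0.245

Required noncentrality: δ = z_{0.005} + z_{0.10} = 2.576 + 1.282 = 3.857.
(The second rejection-region term Φ(−δ − z_{α/2}) is negligible and dropped.)
δ = d·√n ⇒ d = δ/√n = 3.857/√248 = 0.2449.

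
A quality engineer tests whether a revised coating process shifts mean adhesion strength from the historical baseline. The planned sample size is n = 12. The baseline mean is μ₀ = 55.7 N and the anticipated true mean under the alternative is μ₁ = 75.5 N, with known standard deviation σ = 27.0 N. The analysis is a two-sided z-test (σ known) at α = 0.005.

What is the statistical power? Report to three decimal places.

Standardized effect: d = |μ₁ − μ₀| / σ = |75.5 − 55.7| / 27.0 = 0.7333
Noncentrality parameter: δ = d·√n = 0.7333 × √12 = 2.5403
Critical value for a two-sided test at α = 0.005: z_{α/2} = 2.807.
Power = Φ(δ − 2.807) + Φ(−δ − 2.807) = Φ(-0.267) + Φ(-5.347) = 0.3949 + 0.0000 = 0.3949.

Power ≈ 0.395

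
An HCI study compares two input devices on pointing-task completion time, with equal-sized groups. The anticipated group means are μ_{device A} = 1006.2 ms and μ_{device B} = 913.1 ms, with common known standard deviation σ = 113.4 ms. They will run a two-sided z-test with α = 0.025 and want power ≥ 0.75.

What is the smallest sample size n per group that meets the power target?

Standardized effect: d = |μ_{device A} − μ_{device B}| / σ = |1006.2 − 913.1| / 113.4 = 0.8210
Set Φ(δ − 2.241) = 0.75; then δ − 2.241 = Φ⁻¹(0.75) = 0.674, giving δ = 2.916.
(For δ > 0 the lower-tail rejection region contributes negligibly to power, so the one-term inversion is standard.)
δ = d·√(n/2) ⇒ n = 2(δ/d)² = 2 × (2.916 / 0.8210)² = 25.23.
Round up to the next whole unit.

n = 26 per group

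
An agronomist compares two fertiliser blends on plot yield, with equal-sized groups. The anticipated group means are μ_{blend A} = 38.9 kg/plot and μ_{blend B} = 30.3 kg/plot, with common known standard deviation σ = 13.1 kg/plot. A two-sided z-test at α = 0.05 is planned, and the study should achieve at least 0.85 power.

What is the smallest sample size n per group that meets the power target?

Standardized effect: d = |μ_{blend A} − μ_{blend B}| / σ = |38.9 − 30.3| / 13.1 = 0.6565
Set Φ(δ − 1.960) = 0.85; then δ − 1.960 = Φ⁻¹(0.85) = 1.036, giving δ = 2.996.
(Ignoring the negligible lower-tail rejection probability gives the usual closed-form inversion.)
δ = d·√(n/2) ⇒ n = 2(δ/d)² = 2 × (2.996 / 0.6565)² = 41.67.
Round up to the next whole unit.

n = 42 per group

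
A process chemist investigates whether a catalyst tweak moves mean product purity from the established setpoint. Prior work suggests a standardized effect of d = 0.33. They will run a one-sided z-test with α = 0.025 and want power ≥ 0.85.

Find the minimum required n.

For power 0.85 need Φ(δ − z_{0.025}) = 0.85, so δ = z_{0.025} + z_{0.15} = 1.960 + 1.036 = 2.996.
δ = d·√n ⇒ n = (δ/d)² = (2.996 / 0.33)² = 82.45.
Rounding up, n = 83.

n = 83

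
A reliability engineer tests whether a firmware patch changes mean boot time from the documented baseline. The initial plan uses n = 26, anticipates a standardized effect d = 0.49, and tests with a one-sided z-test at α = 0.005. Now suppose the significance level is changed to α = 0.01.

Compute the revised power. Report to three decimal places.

Power ≈ 0.568

δ = d·√n = 0.49 × √26 = 2.4985 (unchanged). New critical value: z_{0.01} = 2.326.
Revised power = Φ(δ − 2.326) = Φ(0.172) = 0.5683.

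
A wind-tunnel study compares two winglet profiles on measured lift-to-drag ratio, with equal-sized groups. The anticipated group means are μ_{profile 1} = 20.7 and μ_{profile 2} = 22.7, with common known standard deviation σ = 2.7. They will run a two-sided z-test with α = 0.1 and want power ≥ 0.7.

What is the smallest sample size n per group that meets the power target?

Standardized effect: d = |μ_{profile 1} − μ_{profile 2}| / σ = |20.7 − 22.7| / 2.7 = 0.7407
Set Φ(δ − 1.645) = 0.7; then δ − 1.645 = Φ⁻¹(0.7) = 0.524, giving δ = 2.169.
(The Φ(−δ − z_{α/2}) term is vanishingly small for δ > 0 and is dropped in the standard sample-size formula.)
δ = d·√(n/2) ⇒ n = 2(δ/d)² = 2 × (2.169 / 0.7407)² = 17.15.
Rounding up, n = 18 per group.

n = 18 per group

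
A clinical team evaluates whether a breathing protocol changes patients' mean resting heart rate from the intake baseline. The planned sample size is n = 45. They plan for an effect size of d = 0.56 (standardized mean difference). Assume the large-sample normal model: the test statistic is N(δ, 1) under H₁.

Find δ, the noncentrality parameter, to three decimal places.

δ ≈ 3.757

δ = d·√n = 0.56 × √45 = 3.7566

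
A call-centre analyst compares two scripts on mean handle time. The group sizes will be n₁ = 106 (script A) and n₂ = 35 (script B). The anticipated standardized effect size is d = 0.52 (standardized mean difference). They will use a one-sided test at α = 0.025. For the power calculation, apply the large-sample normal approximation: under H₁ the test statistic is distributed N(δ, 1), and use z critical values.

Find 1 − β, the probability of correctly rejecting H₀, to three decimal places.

Power ≈ 0.760

Noncentrality parameter: δ = d / √(1/n₁ + 1/n₂) = 0.52 / √(1/106 + 1/35) = 2.6674
Critical value for a one-sided test at α = 0.025: z_α = 1.960.
Power = P(Z > 1.960 − δ) = Φ(0.707) = 0.7603.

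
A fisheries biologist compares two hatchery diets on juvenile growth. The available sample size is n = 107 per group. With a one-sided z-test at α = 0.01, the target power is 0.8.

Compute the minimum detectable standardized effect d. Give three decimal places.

d ≈ 0.433

Required noncentrality: δ = z_{0.01} + z_{0.20} = 2.326 + 0.842 = 3.168.
δ = d·√(n/2) ⇒ d = δ/√(n/2) = 3.168/√(107/2) = 0.4331.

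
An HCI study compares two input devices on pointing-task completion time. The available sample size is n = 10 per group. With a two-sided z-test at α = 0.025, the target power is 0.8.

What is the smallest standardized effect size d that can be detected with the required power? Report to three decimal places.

Required noncentrality: δ = z_{0.0125} + z_{0.20} = 2.241 + 0.842 = 3.083.
(Lower-tail contribution to power is negligible for δ > 0.)
δ = d·√(n/2) ⇒ d = δ/√(n/2) = 3.083/√(10/2) = 1.3788.

d ≈ 1.379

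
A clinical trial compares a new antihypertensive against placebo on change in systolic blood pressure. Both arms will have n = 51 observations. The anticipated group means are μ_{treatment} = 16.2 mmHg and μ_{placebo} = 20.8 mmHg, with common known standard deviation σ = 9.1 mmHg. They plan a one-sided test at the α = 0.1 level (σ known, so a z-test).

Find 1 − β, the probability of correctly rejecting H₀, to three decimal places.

Standardized effect: d = |μ_{treatment} − μ_{placebo}| / σ = |16.2 − 20.8| / 9.1 = 0.5055
Noncentrality parameter: δ = d·√(n/2) = 0.5055 × √(51/2) = 2.5526
One-sided α = 0.1 → critical value z_{0.1} = 1.282.
Power = Φ(δ − 1.282) = Φ(1.271) = 0.8981.

Power ≈ 0.898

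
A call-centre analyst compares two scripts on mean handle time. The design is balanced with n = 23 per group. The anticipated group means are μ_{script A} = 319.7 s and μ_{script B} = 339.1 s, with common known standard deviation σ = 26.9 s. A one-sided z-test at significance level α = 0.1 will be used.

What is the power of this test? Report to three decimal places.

Power ≈ 0.878

Standardized effect: d = |μ_{script A} − μ_{script B}| / σ = |319.7 − 339.1| / 26.9 = 0.7212
Noncentrality parameter: δ = d·√(n/2) = 0.7212 × √(23/2) = 2.4457
Critical value for a one-sided test at α = 0.1: z_α = 1.282.
Power = P(Z > 1.282 − δ) = Φ(1.164) = 0.8778.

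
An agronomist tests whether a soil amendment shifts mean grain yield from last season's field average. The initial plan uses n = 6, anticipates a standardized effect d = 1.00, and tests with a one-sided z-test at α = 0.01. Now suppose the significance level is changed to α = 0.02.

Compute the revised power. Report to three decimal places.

Power ≈ 0.654

δ = d·√n = 1.00 × √6 = 2.4495 (unchanged). New critical value: z_{0.02} = 2.054.
Revised power = P(Z > 2.054 − δ) = Φ(0.396) = 0.6539.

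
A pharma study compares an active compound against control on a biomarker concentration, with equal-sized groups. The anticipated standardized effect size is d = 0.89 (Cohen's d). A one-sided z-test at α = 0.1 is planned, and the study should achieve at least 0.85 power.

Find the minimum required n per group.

For power 0.85 need Φ(δ − z_{0.1}) = 0.85, so δ = z_{0.1} + z_{0.15} = 1.282 + 1.036 = 2.318.
δ = d·√(n/2) ⇒ n = 2(δ/d)² = 2 × (2.318 / 0.89)² = 13.57.
Rounding up, n = 14 per group.

n = 14 per group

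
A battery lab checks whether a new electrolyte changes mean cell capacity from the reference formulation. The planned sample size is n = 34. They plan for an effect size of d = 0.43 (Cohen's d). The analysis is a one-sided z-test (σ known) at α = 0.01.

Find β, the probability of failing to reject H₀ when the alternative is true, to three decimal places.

Noncentrality parameter: δ = d·√n = 0.43 × √34 = 2.5073
Critical value for a one-sided test at α = 0.01: z_α = 2.326.
Power = Φ(δ − 2.326) = Φ(0.181) = 0.5718.
Type II error: β = 1 − power = 1 − 0.5718 = 0.4282.

β ≈ 0.428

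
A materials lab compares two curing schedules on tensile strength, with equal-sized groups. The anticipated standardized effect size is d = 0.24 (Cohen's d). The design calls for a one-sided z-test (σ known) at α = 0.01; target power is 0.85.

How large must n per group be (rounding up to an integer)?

n = 393 per group

For power 0.85 need Φ(δ − z_{0.01}) = 0.85, so δ = z_{0.01} + z_{0.15} = 2.326 + 1.036 = 3.363.
δ = d·√(n/2) ⇒ n = 2(δ/d)² = 2 × (3.363 / 0.24)² = 392.65.
Rounding up, n = 393 per group.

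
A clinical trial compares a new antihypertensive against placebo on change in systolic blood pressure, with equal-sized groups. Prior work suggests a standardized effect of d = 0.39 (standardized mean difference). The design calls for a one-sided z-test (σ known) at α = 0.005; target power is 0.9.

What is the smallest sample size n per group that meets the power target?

n = 196 per group

Set Φ(δ − 2.576) = 0.9; then δ − 2.576 = Φ⁻¹(0.9) = 1.282, giving δ = 3.857.
δ = d·√(n/2) ⇒ n = 2(δ/d)² = 2 × (3.857 / 0.39)² = 195.65.
Round up to the next whole unit.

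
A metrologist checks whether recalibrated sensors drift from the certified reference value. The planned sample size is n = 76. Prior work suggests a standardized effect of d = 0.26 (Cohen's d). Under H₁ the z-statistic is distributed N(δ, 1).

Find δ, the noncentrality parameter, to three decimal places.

δ ≈ 2.267

The noncentrality parameter scales effect size by the design's sample-size factor: δ = d·√n = 0.26 × √76 = 2.2666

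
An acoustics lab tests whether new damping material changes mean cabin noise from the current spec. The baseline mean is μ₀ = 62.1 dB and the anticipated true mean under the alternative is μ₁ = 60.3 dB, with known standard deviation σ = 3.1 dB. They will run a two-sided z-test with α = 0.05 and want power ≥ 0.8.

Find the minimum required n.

n = 24

Standardized effect: d = |μ₁ − μ₀| / σ = |60.3 − 62.1| / 3.1 = 0.5806
For power 0.8 need Φ(δ − z_{0.025}) = 0.8, so δ = z_{0.025} + z_{0.20} = 1.960 + 0.842 = 2.802.
(For δ > 0 the lower-tail rejection region contributes negligibly to power, so the one-term inversion is standard.)
δ = d·√n ⇒ n = (δ/d)² = (2.802 / 0.5806)² = 23.28.
Rounding up, n = 24.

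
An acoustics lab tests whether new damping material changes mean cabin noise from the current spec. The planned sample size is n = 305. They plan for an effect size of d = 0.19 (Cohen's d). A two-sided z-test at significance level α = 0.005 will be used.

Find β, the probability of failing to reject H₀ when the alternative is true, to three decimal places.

Noncentrality parameter: δ = d·√n = 0.19 × √305 = 3.3182
Two-sided α = 0.005 → critical value z_{0.0025} = 2.807.
Power = Φ(δ − 2.807) + Φ(−δ − 2.807) = Φ(0.511) + Φ(-6.125) = 0.6954 + 0.0000 = 0.6954.
Type II error: β = 1 − power = 1 − 0.6954 = 0.3046.

β ≈ 0.305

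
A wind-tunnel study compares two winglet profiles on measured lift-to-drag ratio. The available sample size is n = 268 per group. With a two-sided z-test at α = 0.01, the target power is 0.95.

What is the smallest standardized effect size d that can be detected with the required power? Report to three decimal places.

Required noncentrality: δ = z_{0.005} + z_{0.05} = 2.576 + 1.645 = 4.221.
(The second rejection-region term Φ(−δ − z_{α/2}) is negligible and dropped.)
δ = d·√(n/2) ⇒ d = δ/√(n/2) = 4.221/√(268/2) = 0.3646.

d ≈ 0.365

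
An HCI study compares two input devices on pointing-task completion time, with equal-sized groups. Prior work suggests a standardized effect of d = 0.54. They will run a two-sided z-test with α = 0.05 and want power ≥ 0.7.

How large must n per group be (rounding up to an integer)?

Set Φ(δ − 1.960) = 0.7; then δ − 1.960 = Φ⁻¹(0.7) = 0.524, giving δ = 2.484.
(The Φ(−δ − z_{α/2}) term is vanishingly small for δ > 0 and is dropped in the standard sample-size formula.)
δ = d·√(n/2) ⇒ n = 2(δ/d)² = 2 × (2.484 / 0.54)² = 42.33.
Round up to the next whole unit.

n = 43 per group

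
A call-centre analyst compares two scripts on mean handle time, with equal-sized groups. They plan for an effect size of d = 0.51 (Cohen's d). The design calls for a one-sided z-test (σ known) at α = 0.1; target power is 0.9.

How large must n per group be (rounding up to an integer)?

For power 0.9 need Φ(δ − z_{0.1}) = 0.9, so δ = z_{0.1} + z_{0.10} = 1.282 + 1.282 = 2.563.
δ = d·√(n/2) ⇒ n = 2(δ/d)² = 2 × (2.563 / 0.51)² = 50.52.
Rounding up, n = 51 per group.

n = 51 per group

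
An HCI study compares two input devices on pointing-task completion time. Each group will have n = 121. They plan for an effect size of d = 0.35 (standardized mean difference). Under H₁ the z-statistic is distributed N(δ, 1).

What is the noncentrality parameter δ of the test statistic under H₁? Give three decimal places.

δ = d·√(n/2) = 0.35 × √(121/2) = 2.7224

δ ≈ 2.722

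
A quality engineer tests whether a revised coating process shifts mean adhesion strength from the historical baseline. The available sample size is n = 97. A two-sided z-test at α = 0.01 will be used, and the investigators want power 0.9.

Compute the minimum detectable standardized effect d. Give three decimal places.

Need Φ(δ − 2.576) = 0.9, so δ = 2.576 + 1.282 = 3.857.
(Lower-tail contribution to power is negligible for δ > 0.)
δ = d·√n ⇒ d = δ/√n = 3.857/√97 = 0.3917.

d ≈ 0.392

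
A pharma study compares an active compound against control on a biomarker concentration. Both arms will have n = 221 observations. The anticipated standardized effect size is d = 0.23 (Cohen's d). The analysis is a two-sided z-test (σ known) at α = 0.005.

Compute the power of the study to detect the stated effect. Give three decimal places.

Noncentrality parameter: δ = d·√(n/2) = 0.23 × √(221/2) = 2.4177
Critical value for a two-sided test at α = 0.005: z_{α/2} = 2.807.
Power = Φ(δ − 2.807) + Φ(−δ − 2.807) = Φ(-0.389) + Φ(-5.225) = 0.3485 + 0.0000 = 0.3485.

Power ≈ 0.349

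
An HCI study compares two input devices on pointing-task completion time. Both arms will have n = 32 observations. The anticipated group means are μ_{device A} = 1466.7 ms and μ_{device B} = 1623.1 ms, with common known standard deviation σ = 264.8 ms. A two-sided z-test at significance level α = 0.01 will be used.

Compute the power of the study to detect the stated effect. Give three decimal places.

Standardized effect: d = |μ_{device A} − μ_{device B}| / σ = |1466.7 − 1623.1| / 264.8 = 0.5906
Noncentrality parameter: δ = d·√(n/2) = 0.5906 × √(32/2) = 2.3625
Two-sided α = 0.01 → critical value z_{0.005} = 2.576.
Power = Φ(δ − 2.576) + Φ(−δ − 2.576) = Φ(-0.213) + Φ(-4.938) = 0.4155 + 0.0000 = 0.4156.

Power ≈ 0.416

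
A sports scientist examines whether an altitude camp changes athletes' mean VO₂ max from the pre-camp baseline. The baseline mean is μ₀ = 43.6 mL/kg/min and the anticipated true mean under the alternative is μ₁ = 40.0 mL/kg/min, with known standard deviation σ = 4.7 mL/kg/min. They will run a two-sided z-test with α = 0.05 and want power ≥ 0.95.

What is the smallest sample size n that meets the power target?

n = 23

Standardized effect: d = |μ₁ − μ₀| / σ = |40.0 − 43.6| / 4.7 = 0.7660
For power 0.95 need Φ(δ − z_{0.025}) = 0.95, so δ = z_{0.025} + z_{0.05} = 1.960 + 1.645 = 3.605.
(For δ > 0 the lower-tail rejection region contributes negligibly to power, so the one-term inversion is standard.)
δ = d·√n ⇒ n = (δ/d)² = (3.605 / 0.7660)² = 22.15.
Round up to the next whole unit.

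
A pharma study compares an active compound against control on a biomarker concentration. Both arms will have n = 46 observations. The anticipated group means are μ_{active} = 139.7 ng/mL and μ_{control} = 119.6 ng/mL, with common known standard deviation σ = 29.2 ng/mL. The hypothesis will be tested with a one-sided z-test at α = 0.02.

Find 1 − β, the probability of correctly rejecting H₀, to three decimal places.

Standardized effect: d = |μ_{active} − μ_{control}| / σ = |139.7 − 119.6| / 29.2 = 0.6884
Noncentrality parameter: δ = d·√(n/2) = 0.6884 × √(46/2) = 3.3012
One-sided α = 0.02 → critical value z_{0.02} = 2.054.
Power = P(Z > 2.054 − δ) = Φ(1.247) = 0.8939.

Power ≈ 0.894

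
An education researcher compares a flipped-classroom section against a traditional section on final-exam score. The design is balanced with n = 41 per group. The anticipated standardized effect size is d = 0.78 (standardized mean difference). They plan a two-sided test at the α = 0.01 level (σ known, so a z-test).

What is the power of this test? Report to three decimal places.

Noncentrality parameter: δ = d·√(n/2) = 0.78 × √(41/2) = 3.5316
Two-sided α = 0.01 → critical value z_{0.005} = 2.576.
Power = Φ(δ − 2.576) + Φ(−δ − 2.576) = Φ(0.956) + Φ(-6.107) = 0.8304 + 0.0000 = 0.8304.

Power ≈ 0.830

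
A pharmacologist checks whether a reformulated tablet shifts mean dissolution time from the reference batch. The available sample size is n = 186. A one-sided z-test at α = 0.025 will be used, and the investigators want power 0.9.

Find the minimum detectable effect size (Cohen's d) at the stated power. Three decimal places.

d ≈ 0.238

Required noncentrality: δ = z_{0.025} + z_{0.10} = 1.960 + 1.282 = 3.242.
δ = d·√n ⇒ d = δ/√n = 3.242/√186 = 0.2377.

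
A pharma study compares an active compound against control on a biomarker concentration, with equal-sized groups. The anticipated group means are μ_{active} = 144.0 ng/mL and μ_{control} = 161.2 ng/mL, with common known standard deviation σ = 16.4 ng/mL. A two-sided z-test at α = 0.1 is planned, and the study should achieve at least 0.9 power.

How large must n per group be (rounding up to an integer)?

Standardized effect: d = |μ_{active} − μ_{control}| / σ = |144.0 − 161.2| / 16.4 = 1.0488
For power 0.9 need Φ(δ − z_{0.05}) = 0.9, so δ = z_{0.05} + z_{0.10} = 1.645 + 1.282 = 2.926.
(Ignoring the negligible lower-tail rejection probability gives the usual closed-form inversion.)
δ = d·√(n/2) ⇒ n = 2(δ/d)² = 2 × (2.926 / 1.0488)² = 15.57.
Round up to the next whole unit.

n = 16 per group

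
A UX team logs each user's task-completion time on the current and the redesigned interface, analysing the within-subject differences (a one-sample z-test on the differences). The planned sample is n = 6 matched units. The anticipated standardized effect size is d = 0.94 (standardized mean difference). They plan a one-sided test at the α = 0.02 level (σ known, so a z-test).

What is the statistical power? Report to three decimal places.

Noncentrality parameter: λ = d·√n = 0.94 × √6 = 2.3025
One-sided α = 0.02 → critical value z_{0.02} = 2.054.
Power = P(Z > 2.054 − λ) = Φ(0.249) = 0.5982.

Power ≈ 0.598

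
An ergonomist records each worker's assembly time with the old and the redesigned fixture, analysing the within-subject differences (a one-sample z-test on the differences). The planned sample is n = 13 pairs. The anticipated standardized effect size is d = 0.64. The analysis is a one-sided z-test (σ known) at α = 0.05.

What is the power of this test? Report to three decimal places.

Power ≈ 0.746

Noncentrality parameter: δ = d·√n = 0.64 × √13 = 2.3076
One-sided α = 0.05 → critical value z_{0.05} = 1.645.
Power = P(Z > 1.645 − δ) = Φ(0.663) = 0.7462.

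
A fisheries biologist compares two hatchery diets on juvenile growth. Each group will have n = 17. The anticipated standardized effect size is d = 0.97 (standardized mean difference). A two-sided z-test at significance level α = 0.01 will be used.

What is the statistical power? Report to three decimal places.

Power ≈ 0.600

Noncentrality parameter: δ = d·√(n/2) = 0.97 × √(17/2) = 2.8280
Two-sided α = 0.01 → critical value z_{0.005} = 2.576.
Power = Φ(δ − 2.576) + Φ(−δ − 2.576) = Φ(0.252) + Φ(-5.404) = 0.5995 + 0.0000 = 0.5995.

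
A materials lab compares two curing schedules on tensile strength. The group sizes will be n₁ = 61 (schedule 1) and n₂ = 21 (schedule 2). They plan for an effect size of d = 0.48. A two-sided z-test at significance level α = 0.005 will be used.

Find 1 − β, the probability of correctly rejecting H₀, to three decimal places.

Noncentrality parameter: δ = d / √(1/n₁ + 1/n₂) = 0.48 / √(1/61 + 1/21) = 1.8972
Two-sided α = 0.005 → critical value z_{0.0025} = 2.807.
Power = Φ(δ − 2.807) + Φ(−δ − 2.807) = Φ(-0.910) + Φ(-4.704) = 0.1815 + 0.0000 = 0.1815.

Power ≈ 0.181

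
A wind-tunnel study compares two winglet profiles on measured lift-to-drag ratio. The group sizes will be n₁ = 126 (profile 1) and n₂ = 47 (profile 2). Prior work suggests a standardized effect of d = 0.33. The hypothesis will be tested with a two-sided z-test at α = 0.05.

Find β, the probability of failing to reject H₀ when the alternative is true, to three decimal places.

β ≈ 0.512

Noncentrality parameter: δ = d / √(1/n₁ + 1/n₂) = 0.33 / √(1/126 + 1/47) = 1.9307
Critical value for a two-sided test at α = 0.05: z_{α/2} = 1.960.
Power = Φ(δ − 1.960) + Φ(−δ − 1.960) = Φ(-0.029) + Φ(-3.891) = 0.4883 + 0.0000 = 0.4884.
Type II error: β = 1 − power = 1 − 0.4884 = 0.5116.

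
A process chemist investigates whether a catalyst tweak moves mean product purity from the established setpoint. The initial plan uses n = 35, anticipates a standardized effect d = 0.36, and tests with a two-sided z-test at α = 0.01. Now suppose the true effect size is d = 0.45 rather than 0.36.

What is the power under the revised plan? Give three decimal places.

Power ≈ 0.534

With d = 0.45: δ = d·√n = 0.45 × √35 = 2.6622. Critical value z_{0.005} = 2.576.
Revised power = Φ(δ − 2.576) + Φ(−δ − 2.576) = Φ(0.086) + Φ(-5.238) = 0.5344 + 0.0000 = 0.5344.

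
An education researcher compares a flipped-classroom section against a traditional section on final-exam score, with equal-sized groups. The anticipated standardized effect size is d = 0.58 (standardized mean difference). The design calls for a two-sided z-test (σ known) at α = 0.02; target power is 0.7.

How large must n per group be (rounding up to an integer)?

n = 49 per group

For power 0.7 need Φ(δ − z_{0.01}) = 0.7, so δ = z_{0.01} + z_{0.30} = 2.326 + 0.524 = 2.851.
(The Φ(−δ − z_{α/2}) term is vanishingly small for δ > 0 and is dropped in the standard sample-size formula.)
δ = d·√(n/2) ⇒ n = 2(δ/d)² = 2 × (2.851 / 0.58)² = 48.32.
Round up to the next whole unit.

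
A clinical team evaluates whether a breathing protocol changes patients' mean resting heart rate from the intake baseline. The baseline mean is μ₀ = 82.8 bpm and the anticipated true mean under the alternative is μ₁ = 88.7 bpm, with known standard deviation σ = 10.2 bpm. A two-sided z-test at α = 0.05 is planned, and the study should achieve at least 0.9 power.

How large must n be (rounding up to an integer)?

Standardized effect: d = |μ₁ − μ₀| / σ = |88.7 − 82.8| / 10.2 = 0.5784
Set Φ(δ − 1.960) = 0.9; then δ − 1.960 = Φ⁻¹(0.9) = 1.282, giving δ = 3.242.
(For δ > 0 the lower-tail rejection region contributes negligibly to power, so the one-term inversion is standard.)
δ = d·√n ⇒ n = (δ/d)² = (3.242 / 0.5784)² = 31.40.
Round up to the next whole unit.

n = 32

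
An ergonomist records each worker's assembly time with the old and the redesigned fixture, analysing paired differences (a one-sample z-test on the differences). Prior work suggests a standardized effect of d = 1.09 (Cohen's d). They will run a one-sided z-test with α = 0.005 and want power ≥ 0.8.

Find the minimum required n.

For power 0.8 need Φ(δ − z_{0.005}) = 0.8, so δ = z_{0.005} + z_{0.20} = 2.576 + 0.842 = 3.417.
δ = d·√n ⇒ n = (δ/d)² = (3.417 / 1.09)² = 9.83.
Rounding up, n = 10.

n = 10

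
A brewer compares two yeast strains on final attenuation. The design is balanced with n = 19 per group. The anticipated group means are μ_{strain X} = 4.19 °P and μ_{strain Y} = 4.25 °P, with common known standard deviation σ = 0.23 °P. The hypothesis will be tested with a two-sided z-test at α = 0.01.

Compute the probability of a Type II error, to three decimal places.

Standardized effect: d = |μ_{strain X} − μ_{strain Y}| / σ = |4.19 − 4.25| / 0.23 = 0.2609
Noncentrality parameter: δ = d·√(n/2) = 0.2609 × √(19/2) = 0.8041
Critical value for a two-sided test at α = 0.01: z_{α/2} = 2.576.
Power = Φ(δ − 2.576) + Φ(−δ − 2.576) = Φ(-1.772) + Φ(-3.380) = 0.0382 + 0.0004 = 0.0386.
Type II error: β = 1 − power = 1 − 0.0386 = 0.9614.

β ≈ 0.961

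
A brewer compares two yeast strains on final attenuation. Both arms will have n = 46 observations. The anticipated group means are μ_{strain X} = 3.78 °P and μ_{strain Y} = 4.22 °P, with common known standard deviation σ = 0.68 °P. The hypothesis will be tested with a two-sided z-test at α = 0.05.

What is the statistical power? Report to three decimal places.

Power ≈ 0.874

Standardized effect: d = |μ_{strain X} − μ_{strain Y}| / σ = |3.78 − 4.22| / 0.68 = 0.6471
Noncentrality parameter: δ = d·√(n/2) = 0.6471 × √(46/2) = 3.1032
Two-sided α = 0.05 → critical value z_{0.025} = 1.960.
Power = Φ(δ − 1.960) + Φ(−δ − 1.960) = Φ(1.143) + Φ(-5.063) = 0.8735 + 0.0000 = 0.8735.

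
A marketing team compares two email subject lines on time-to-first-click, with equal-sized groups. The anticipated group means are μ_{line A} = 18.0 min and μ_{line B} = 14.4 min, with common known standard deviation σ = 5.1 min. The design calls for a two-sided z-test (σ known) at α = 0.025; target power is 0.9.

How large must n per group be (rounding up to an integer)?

Standardized effect: d = |μ_{line A} − μ_{line B}| / σ = |18.0 − 14.4| / 5.1 = 0.7059
Set Φ(δ − 2.241) = 0.9; then δ − 2.241 = Φ⁻¹(0.9) = 1.282, giving δ = 3.523.
(For δ > 0 the lower-tail rejection region contributes negligibly to power, so the one-term inversion is standard.)
δ = d·√(n/2) ⇒ n = 2(δ/d)² = 2 × (3.523 / 0.7059)² = 49.82.
Round up to the next whole unit.

n = 50 per group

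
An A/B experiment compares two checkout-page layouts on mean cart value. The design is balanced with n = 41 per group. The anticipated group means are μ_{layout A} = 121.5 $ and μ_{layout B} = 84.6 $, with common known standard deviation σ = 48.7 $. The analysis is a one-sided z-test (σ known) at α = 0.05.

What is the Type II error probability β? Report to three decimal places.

β ≈ 0.037

Standardized effect: d = |μ_{layout A} − μ_{layout B}| / σ = |121.5 − 84.6| / 48.7 = 0.7577
Noncentrality parameter: δ = d·√(n/2) = 0.7577 × √(41/2) = 3.4306
Critical value for a one-sided test at α = 0.05: z_α = 1.645.
Power = P(Z > 1.645 − δ) = Φ(1.786) = 0.9629.
Type II error: β = 1 − power = 1 − 0.9629 = 0.0371.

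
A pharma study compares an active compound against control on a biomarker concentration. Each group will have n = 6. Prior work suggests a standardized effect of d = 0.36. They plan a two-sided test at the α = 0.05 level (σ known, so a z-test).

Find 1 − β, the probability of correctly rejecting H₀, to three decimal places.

Noncentrality parameter: δ = d·√(n/2) = 0.36 × √(6/2) = 0.6235
Two-sided α = 0.05 → critical value z_{0.025} = 1.960.
Power = Φ(δ − 1.960) + Φ(−δ − 1.960) = Φ(-1.336) + Φ(-2.584) = 0.0907 + 0.0049 = 0.0956.

Power ≈ 0.096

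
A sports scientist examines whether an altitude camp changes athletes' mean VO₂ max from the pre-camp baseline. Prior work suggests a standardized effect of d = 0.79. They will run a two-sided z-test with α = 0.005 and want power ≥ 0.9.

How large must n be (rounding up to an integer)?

Set Φ(δ − 2.807) = 0.9; then δ − 2.807 = Φ⁻¹(0.9) = 1.282, giving δ = 4.089.
(For δ > 0 the lower-tail rejection region contributes negligibly to power, so the one-term inversion is standard.)
δ = d·√n ⇒ n = (δ/d)² = (4.089 / 0.79)² = 26.79.
Rounding up, n = 27.

n = 27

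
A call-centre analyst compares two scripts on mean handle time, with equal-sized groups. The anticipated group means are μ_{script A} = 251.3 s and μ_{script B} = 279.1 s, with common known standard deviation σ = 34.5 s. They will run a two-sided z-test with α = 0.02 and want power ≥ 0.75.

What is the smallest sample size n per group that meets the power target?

n = 28 per group

Standardized effect: d = |μ_{script A} − μ_{script B}| / σ = |251.3 − 279.1| / 34.5 = 0.8058
Set Φ(δ − 2.326) = 0.75; then δ − 2.326 = Φ⁻¹(0.75) = 0.674, giving δ = 3.001.
(The Φ(−δ − z_{α/2}) term is vanishingly small for δ > 0 and is dropped in the standard sample-size formula.)
δ = d·√(n/2) ⇒ n = 2(δ/d)² = 2 × (3.001 / 0.8058)² = 27.74.
Rounding up, n = 28 per group.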